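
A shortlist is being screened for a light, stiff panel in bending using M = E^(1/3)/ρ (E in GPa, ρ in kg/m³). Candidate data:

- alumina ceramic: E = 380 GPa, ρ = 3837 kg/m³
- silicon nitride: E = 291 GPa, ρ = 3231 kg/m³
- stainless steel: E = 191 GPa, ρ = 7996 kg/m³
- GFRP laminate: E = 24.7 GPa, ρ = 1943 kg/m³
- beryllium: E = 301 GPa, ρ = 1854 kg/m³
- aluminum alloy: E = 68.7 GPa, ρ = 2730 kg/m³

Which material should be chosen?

beryllium

Evaluate M for each candidate:
  beryllium: M = 3.61×10⁻³
  silicon nitride: M = 2.05×10⁻³
  alumina ceramic: M = 1.89×10⁻³
  aluminum alloy: M = 1.50×10⁻³
  GFRP laminate: M = 1.50×10⁻³
  stainless steel: M = 0.720×10⁻³
Beryllium has the largest M.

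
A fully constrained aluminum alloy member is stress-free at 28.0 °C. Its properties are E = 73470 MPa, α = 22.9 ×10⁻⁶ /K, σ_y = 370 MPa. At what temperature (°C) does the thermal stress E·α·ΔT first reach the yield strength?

248 °C

E = 73470 MPa = 73.47 GPa.
E·α·ΔT = 370.0 MPa ⇒ ΔT = 370.0 / (73.47×10³ × 22.9×10⁻⁶) = 219.9 K.
T = 28.0 + 219.9 = 247.9 °C.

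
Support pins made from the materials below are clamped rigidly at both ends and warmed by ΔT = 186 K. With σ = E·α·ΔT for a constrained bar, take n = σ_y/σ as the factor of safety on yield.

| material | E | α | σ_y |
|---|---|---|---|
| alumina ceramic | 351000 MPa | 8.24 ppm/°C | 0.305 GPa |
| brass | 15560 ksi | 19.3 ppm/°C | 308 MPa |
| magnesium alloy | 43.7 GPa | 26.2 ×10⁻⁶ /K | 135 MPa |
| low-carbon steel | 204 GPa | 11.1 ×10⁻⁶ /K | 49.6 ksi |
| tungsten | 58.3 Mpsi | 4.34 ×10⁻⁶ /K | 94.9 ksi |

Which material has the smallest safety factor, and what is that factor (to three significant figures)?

In consistent units (E in GPa, α in ×10⁻⁶/K, σ_y in MPa):
  alumina ceramic: E = 351.0, α = 8.24, σ_y = 305.0 → σ = 538 MPa, n = 0.567
  brass: E = 107.3, α = 19.3, σ_y = 308.0 → σ = 385 MPa, n = 0.800
  magnesium alloy: E = 43.70, α = 26.2, σ_y = 135.0 → σ = 213 MPa, n = 0.634
  low-carbon steel: E = 204.0, α = 11.1, σ_y = 342.0 → σ = 421 MPa, n = 0.812
  tungsten: E = 402.0, α = 4.34, σ_y = 654.3 → σ = 324 MPa, n = 2.02
Alumina ceramic has the lowest safety factor, n = 0.567.

alumina ceramic, n = 0.567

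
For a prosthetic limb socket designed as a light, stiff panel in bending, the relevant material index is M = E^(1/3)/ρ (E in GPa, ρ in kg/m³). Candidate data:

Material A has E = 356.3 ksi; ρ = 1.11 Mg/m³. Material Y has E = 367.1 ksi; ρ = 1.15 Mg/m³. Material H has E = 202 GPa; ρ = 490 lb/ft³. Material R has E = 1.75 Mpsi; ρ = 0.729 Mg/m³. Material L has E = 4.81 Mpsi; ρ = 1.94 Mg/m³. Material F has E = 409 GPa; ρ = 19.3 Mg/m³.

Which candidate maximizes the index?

Normalizing units and computing the index:
  material A: E = 2.457 GPa, ρ = 1110 kg/m³
  material Y: E = 2.531 GPa, ρ = 1150 kg/m³
  material H: E = 202.0 GPa, ρ = 7849 kg/m³
  material R: E = 12.07 GPa, ρ = 729.0 kg/m³
  material L: E = 33.16 GPa, ρ = 1940 kg/m³
  material F: E = 409.0 GPa, ρ = 19300 kg/m³
  material R: M = 3.15×10⁻³
  material L: M = 1.66×10⁻³
  material A: M = 1.22×10⁻³
  material Y: M = 1.19×10⁻³
  material H: M = 0.748×10⁻³
  material F: M = 0.385×10⁻³
Highest index: material R.

material R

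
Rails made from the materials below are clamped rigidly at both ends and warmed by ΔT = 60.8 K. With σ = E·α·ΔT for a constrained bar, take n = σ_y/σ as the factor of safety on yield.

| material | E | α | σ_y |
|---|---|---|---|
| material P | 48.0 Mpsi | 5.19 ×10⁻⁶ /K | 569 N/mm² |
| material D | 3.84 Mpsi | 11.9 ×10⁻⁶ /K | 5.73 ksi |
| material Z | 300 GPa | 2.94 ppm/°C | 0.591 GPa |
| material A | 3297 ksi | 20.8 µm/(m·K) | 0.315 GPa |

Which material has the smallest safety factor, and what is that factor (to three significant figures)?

Per material, after unit conversion:
  material P: E = 330.9, α = 5.19, σ_y = 569.0 → σ = 104 MPa, n = 5.45
  material D: E = 26.48, α = 11.9, σ_y = 39.51 → σ = 19.2 MPa, n = 2.06
  material Z: E = 300.0, α = 2.94, σ_y = 591.0 → σ = 53.6 MPa, n = 11.0
  material A: E = 22.73, α = 20.8, σ_y = 315.0 → σ = 28.7 MPa, n = 11.0
Smallest n: material D with n = 2.06.

material D, n = 2.06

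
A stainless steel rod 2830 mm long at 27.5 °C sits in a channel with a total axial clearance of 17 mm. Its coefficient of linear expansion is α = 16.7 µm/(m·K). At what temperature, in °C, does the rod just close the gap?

α·L₀·ΔT = 17.0 mm ⇒ ΔT = 17.0 / (16.7×10⁻⁶ × 2830.0) = 359.7 K.
T = 27.5 + 359.7 = 387.2 °C.

387 °C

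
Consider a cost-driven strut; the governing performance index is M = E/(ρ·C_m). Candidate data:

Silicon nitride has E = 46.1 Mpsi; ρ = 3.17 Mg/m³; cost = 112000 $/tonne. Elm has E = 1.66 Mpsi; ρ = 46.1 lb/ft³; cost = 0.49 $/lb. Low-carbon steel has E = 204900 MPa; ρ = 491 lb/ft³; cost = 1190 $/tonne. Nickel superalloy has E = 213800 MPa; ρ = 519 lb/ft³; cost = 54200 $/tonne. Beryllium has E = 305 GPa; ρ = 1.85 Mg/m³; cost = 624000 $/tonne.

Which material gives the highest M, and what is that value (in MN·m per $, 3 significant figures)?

low-carbon steel, M = 21.9 MN·m per $

Normalizing units and computing the index:
  silicon nitride: E = 317.8 GPa, ρ = 3170 kg/m³, cost = 112.0 $/kg
  elm: E = 11.45 GPa, ρ = 738.5 kg/m³, cost = 1.080 $/kg
  low-carbon steel: E = 204.9 GPa, ρ = 7865 kg/m³, cost = 1.190 $/kg
  nickel superalloy: E = 213.8 GPa, ρ = 8314 kg/m³, cost = 54.20 $/kg
  beryllium: E = 305.0 GPa, ρ = 1850 kg/m³, cost = 624.0 $/kg
  low-carbon steel: M = 21.9 MN·m per $
  elm: M = 14.3 MN·m per $
  silicon nitride: M = 0.895 MN·m per $
  nickel superalloy: M = 0.474 MN·m per $
  beryllium: M = 0.264 MN·m per $
Low-carbon steel ranks first.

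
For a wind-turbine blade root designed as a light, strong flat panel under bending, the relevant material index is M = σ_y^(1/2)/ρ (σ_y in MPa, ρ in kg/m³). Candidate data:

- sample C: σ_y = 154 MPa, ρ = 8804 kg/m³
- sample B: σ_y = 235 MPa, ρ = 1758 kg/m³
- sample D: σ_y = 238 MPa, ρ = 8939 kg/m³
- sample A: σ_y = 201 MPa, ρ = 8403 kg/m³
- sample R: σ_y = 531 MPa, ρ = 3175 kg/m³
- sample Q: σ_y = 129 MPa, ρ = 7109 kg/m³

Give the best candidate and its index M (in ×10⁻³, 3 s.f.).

sample B, M = 8.72×10⁻³

Computing M directly (units already consistent):
  sample B: M = 8.72×10⁻³
  sample R: M = 7.26×10⁻³
  sample D: M = 1.73×10⁻³
  sample A: M = 1.69×10⁻³
  sample Q: M = 1.60×10⁻³
  sample C: M = 1.41×10⁻³
Sample B has the largest M.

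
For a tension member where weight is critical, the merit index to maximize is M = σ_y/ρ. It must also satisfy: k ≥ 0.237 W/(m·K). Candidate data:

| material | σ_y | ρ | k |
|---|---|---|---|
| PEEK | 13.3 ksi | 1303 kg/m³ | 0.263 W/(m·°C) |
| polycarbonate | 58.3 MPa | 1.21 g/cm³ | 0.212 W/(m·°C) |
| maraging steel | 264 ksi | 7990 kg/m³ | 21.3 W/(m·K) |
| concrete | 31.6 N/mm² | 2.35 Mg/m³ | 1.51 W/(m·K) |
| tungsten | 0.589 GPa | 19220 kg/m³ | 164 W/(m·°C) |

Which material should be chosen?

Screen on constraints: k ≥ 0.237 W/(m·K). Survivors: PEEK, maraging steel, concrete, tungsten.
Convert each candidate to consistent units, then evaluate M:
  PEEK: σ_y = 91.70 MPa, ρ = 1303 kg/m³
  maraging steel: σ_y = 1820 MPa, ρ = 7990 kg/m³
  concrete: σ_y = 31.60 MPa, ρ = 2350 kg/m³
  tungsten: σ_y = 589.0 MPa, ρ = 19220 kg/m³
  maraging steel: M = 228 kN·m/kg
  PEEK: M = 70.4 kN·m/kg
  tungsten: M = 30.6 kN·m/kg
  concrete: M = 13.4 kN·m/kg
Maraging steel ranks first.

maraging steel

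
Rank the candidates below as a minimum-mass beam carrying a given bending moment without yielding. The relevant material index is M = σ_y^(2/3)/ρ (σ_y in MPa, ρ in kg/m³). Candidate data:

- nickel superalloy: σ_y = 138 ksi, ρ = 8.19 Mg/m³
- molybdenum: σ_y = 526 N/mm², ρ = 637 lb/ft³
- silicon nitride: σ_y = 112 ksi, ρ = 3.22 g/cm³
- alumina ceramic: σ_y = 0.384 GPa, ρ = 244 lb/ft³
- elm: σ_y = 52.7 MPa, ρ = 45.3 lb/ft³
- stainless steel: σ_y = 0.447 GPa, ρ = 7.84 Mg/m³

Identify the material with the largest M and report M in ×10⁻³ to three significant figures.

In SI units:
  nickel superalloy: σ_y = 951.5 MPa, ρ = 8190 kg/m³
  molybdenum: σ_y = 526.0 MPa, ρ = 10200 kg/m³
  silicon nitride: σ_y = 772.2 MPa, ρ = 3220 kg/m³
  alumina ceramic: σ_y = 384.0 MPa, ρ = 3909 kg/m³
  elm: σ_y = 52.70 MPa, ρ = 725.6 kg/m³
  stainless steel: σ_y = 447.0 MPa, ρ = 7840 kg/m³
  silicon nitride: M = 26.1×10⁻³
  elm: M = 19.4×10⁻³
  alumina ceramic: M = 13.5×10⁻³
  nickel superalloy: M = 11.8×10⁻³
  stainless steel: M = 7.46×10⁻³
  molybdenum: M = 6.39×10⁻³
Highest index: silicon nitride.

silicon nitride, M = 26.1×10⁻³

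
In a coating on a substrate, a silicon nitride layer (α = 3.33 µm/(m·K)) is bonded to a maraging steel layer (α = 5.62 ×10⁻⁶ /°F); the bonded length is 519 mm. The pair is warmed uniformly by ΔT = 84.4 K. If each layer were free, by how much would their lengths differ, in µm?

297 µm

maraging steel: α = 5.62×10⁻⁶/°F × 9/5 = 10.1×10⁻⁶/K.
Δα = |3.33 − 10.1|×10⁻⁶/K = 6.79×10⁻⁶/K.
ΔL_mismatch = Δα·L·ΔT = 6.79×10⁻⁶ × 519.0 mm × 84.4 K = 297 µm.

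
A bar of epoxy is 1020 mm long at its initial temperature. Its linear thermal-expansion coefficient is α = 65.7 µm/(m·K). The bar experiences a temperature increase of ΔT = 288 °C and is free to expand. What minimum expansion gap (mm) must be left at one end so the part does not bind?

ΔL = α·L₀·ΔT = 65.7×10⁻⁶ × 1020 mm × 288.0 K = 19.3 mm.

19.3 mm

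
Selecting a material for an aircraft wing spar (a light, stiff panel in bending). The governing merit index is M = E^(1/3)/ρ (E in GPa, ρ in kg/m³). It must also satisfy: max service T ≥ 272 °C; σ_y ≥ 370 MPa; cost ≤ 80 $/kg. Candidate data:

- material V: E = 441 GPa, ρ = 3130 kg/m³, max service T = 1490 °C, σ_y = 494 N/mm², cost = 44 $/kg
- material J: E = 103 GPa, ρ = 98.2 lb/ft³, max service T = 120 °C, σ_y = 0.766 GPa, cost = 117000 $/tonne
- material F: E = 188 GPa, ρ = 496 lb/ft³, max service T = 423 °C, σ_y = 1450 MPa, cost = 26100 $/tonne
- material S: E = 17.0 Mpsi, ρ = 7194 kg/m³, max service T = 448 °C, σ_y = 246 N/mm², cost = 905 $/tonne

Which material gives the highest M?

material V

Screen on constraints: max service T ≥ 272 °C; σ_y ≥ 370 MPa; cost ≤ 80 $/kg. Survivors: material V, material F.
After converting to SI:
  material V: E = 441.0 GPa, ρ = 3130 kg/m³
  material F: E = 188.0 GPa, ρ = 7945 kg/m³
  material V: M = 2.43×10⁻³
  material F: M = 0.721×10⁻³
The maximum is for material V.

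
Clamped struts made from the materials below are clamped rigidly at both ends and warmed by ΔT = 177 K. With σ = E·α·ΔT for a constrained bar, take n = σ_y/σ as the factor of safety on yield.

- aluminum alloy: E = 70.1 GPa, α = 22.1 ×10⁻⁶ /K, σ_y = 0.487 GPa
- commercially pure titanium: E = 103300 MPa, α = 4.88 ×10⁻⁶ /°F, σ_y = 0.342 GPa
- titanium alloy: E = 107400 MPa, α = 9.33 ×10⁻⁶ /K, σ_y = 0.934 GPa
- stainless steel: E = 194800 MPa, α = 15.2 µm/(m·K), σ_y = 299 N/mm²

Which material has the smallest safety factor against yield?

stainless steel

With everything in SI (GPa, ×10⁻⁶/K, MPa):
  aluminum alloy: E = 70.10, α = 22.1, σ_y = 487.0 → σ = 274 MPa, n = 1.78
  commercially pure titanium: E = 103.3, α = 8.78, σ_y = 342.0 → σ = 161 MPa, n = 2.13
  titanium alloy: E = 107.4, α = 9.33, σ_y = 934.0 → σ = 177 MPa, n = 5.27
  stainless steel: E = 194.8, α = 15.2, σ_y = 299.0 → σ = 524 MPa, n = 0.571
The minimum is stainless steel at n = 0.571.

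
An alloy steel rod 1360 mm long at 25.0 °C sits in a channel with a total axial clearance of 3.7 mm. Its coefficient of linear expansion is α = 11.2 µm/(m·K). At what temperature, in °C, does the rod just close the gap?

α·L₀·ΔT = 3.7 mm ⇒ ΔT = 3.7 / (11.2×10⁻⁶ × 1360.0) = 242.9 K.
T = 25.0 + 242.9 = 267.9 °C.

268 °C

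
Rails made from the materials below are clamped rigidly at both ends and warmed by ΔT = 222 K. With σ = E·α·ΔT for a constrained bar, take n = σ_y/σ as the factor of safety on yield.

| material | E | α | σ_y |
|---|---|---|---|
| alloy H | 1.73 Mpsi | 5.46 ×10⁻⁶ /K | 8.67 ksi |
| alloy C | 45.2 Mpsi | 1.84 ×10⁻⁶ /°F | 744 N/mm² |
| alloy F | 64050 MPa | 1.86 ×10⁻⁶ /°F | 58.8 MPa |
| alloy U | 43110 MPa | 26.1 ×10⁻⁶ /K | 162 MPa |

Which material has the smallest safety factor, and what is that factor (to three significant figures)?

alloy U, n = 0.649

Per material, after unit conversion:
  alloy H: E = 11.93, α = 5.46, σ_y = 59.78 → σ = 14.5 MPa, n = 4.13
  alloy C: E = 311.6, α = 3.31, σ_y = 744.0 → σ = 229 MPa, n = 3.25
  alloy F: E = 64.05, α = 3.35, σ_y = 58.80 → σ = 47.6 MPa, n = 1.24
  alloy U: E = 43.11, α = 26.1, σ_y = 162.0 → σ = 250 MPa, n = 0.649
Alloy U has the lowest safety factor, n = 0.649.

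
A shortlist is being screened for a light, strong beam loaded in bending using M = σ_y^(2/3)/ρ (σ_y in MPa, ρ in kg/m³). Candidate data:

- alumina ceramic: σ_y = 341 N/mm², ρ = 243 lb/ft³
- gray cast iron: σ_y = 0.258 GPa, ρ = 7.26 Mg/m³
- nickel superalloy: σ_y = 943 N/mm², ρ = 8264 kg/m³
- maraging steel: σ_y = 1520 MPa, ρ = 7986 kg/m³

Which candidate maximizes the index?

maraging steel

Normalizing units and computing the index:
  alumina ceramic: σ_y = 341.0 MPa, ρ = 3892 kg/m³
  gray cast iron: σ_y = 258.0 MPa, ρ = 7260 kg/m³
  nickel superalloy: σ_y = 943.0 MPa, ρ = 8264 kg/m³
  maraging steel: σ_y = 1520 MPa, ρ = 7986 kg/m³
  maraging steel: M = 16.6×10⁻³
  alumina ceramic: M = 12.5×10⁻³
  nickel superalloy: M = 11.6×10⁻³
  gray cast iron: M = 5.58×10⁻³
The maximum is for maraging steel.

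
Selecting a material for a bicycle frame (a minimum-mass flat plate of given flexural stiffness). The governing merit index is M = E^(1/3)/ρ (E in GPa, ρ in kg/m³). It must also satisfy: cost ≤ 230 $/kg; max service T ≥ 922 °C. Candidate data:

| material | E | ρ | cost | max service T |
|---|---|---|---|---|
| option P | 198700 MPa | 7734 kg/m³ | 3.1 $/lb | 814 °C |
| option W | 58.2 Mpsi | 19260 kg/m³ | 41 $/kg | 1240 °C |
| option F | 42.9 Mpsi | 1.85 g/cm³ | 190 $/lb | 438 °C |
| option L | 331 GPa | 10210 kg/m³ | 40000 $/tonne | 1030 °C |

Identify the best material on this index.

option L

Screen on constraints: cost ≤ 230 $/kg; max service T ≥ 922 °C. Survivors: option W, option L.
Putting every candidate on a common basis:
  option W: E = 401.3 GPa, ρ = 19260 kg/m³
  option L: E = 331.0 GPa, ρ = 10210 kg/m³
  option L: M = 0.678×10⁻³
  option W: M = 0.383×10⁻³
Highest index: option L.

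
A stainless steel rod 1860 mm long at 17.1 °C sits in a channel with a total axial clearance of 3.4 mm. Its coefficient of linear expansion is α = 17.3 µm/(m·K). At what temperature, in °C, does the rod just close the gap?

123 °C

α·L₀·ΔT = 3.4 mm ⇒ ΔT = 3.4 / (17.3×10⁻⁶ × 1860.0) = 105.7 K.
T = 17.1 + 105.7 = 122.8 °C.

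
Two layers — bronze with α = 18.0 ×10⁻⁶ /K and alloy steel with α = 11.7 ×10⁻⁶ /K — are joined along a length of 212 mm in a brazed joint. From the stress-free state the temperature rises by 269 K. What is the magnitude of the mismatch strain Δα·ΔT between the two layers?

1.69×10⁻³

Δα = |18.0 − 11.7|×10⁻⁶/K = 6.30×10⁻⁶/K.
Mismatch strain = Δα·ΔT = 6.30×10⁻⁶ × 269.0 = 1.69×10⁻³.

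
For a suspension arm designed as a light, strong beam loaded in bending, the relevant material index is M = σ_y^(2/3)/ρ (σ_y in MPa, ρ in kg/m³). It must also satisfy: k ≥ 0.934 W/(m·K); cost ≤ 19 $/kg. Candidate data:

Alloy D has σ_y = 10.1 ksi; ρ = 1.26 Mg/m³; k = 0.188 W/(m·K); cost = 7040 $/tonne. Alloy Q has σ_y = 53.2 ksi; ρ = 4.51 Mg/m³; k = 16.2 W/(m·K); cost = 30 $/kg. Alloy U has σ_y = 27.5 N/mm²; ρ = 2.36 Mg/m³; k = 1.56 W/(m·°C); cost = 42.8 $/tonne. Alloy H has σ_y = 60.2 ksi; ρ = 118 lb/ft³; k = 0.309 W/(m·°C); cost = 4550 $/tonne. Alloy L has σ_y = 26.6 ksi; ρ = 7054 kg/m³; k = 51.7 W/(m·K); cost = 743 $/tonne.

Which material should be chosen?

Screen on constraints: k ≥ 0.934 W/(m·K); cost ≤ 19 $/kg. Survivors: alloy U, alloy L.
Normalizing units and computing the index:
  alloy U: σ_y = 27.50 MPa, ρ = 2360 kg/m³
  alloy L: σ_y = 183.4 MPa, ρ = 7054 kg/m³
  alloy L: M = 4.58×10⁻³
  alloy U: M = 3.86×10⁻³
Alloy L has the largest M.

alloy L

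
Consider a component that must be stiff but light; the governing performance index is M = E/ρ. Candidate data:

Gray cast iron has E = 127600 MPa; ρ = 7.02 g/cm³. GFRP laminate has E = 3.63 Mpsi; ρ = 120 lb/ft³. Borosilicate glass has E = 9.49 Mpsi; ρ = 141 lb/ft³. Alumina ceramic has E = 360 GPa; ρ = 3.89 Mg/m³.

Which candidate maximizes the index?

Putting every candidate on a common basis:
  gray cast iron: E = 127.6 GPa, ρ = 7020 kg/m³
  GFRP laminate: E = 25.03 GPa, ρ = 1922 kg/m³
  borosilicate glass: E = 65.43 GPa, ρ = 2259 kg/m³
  alumina ceramic: E = 360.0 GPa, ρ = 3890 kg/m³
  alumina ceramic: M = 92.5 MN·m/kg
  borosilicate glass: M = 29.0 MN·m/kg
  gray cast iron: M = 18.2 MN·m/kg
  GFRP laminate: M = 13.0 MN·m/kg
The maximum is for alumina ceramic.

alumina ceramic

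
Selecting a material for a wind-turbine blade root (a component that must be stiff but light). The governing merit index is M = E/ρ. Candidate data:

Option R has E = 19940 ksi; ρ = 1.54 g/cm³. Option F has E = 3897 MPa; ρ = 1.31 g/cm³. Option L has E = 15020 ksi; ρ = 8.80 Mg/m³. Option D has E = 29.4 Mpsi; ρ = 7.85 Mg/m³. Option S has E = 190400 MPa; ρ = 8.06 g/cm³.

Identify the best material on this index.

option R

Normalizing units and computing the index:
  option R: E = 137.5 GPa, ρ = 1540 kg/m³
  option F: E = 3.897 GPa, ρ = 1310 kg/m³
  option L: E = 103.6 GPa, ρ = 8800 kg/m³
  option D: E = 202.7 GPa, ρ = 7850 kg/m³
  option S: E = 190.4 GPa, ρ = 8060 kg/m³
  option R: M = 89.3 MN·m/kg
  option D: M = 25.8 MN·m/kg
  option S: M = 23.6 MN·m/kg
  option L: M = 11.8 MN·m/kg
  option F: M = 2.97 MN·m/kg
The maximum is for option R.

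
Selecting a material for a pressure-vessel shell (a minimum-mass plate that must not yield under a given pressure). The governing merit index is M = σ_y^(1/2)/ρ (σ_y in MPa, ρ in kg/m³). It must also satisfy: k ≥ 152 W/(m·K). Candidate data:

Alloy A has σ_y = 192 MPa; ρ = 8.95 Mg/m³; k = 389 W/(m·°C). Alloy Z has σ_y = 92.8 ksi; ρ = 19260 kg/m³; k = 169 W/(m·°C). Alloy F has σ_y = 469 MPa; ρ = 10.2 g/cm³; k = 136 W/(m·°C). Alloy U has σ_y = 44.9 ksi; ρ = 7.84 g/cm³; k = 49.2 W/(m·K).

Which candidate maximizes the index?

alloy A

Screen on constraints: k ≥ 152 W/(m·K). Survivors: alloy A, alloy Z.
In SI units:
  alloy A: σ_y = 192.0 MPa, ρ = 8950 kg/m³
  alloy Z: σ_y = 639.8 MPa, ρ = 19260 kg/m³
  alloy A: M = 1.55×10⁻³
  alloy Z: M = 1.31×10⁻³
Alloy A has the largest M.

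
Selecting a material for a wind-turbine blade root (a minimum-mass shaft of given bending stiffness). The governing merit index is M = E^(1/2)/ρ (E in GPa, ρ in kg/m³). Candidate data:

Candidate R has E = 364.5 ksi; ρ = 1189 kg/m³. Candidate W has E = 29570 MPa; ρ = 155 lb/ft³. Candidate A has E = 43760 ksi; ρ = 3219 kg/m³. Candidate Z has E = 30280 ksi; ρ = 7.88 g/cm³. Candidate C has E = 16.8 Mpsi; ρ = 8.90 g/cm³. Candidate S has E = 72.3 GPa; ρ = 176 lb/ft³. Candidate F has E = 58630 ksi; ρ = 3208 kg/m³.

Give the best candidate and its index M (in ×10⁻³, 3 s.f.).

Normalizing units and computing the index:
  candidate R: E = 2.513 GPa, ρ = 1189 kg/m³
  candidate W: E = 29.57 GPa, ρ = 2483 kg/m³
  candidate A: E = 301.7 GPa, ρ = 3219 kg/m³
  candidate Z: E = 208.8 GPa, ρ = 7880 kg/m³
  candidate C: E = 115.8 GPa, ρ = 8900 kg/m³
  candidate S: E = 72.30 GPa, ρ = 2819 kg/m³
  candidate F: E = 404.2 GPa, ρ = 3208 kg/m³
  candidate F: M = 6.27×10⁻³
  candidate A: M = 5.40×10⁻³
  candidate S: M = 3.02×10⁻³
  candidate W: M = 2.19×10⁻³
  candidate Z: M = 1.83×10⁻³
  candidate R: M = 1.33×10⁻³
  candidate C: M = 1.21×10⁻³
Candidate F ranks first.

candidate F, M = 6.27×10⁻³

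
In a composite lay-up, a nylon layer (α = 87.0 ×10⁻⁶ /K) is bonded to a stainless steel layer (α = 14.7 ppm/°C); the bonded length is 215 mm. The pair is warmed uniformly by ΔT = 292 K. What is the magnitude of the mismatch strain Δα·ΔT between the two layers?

Δα = |87.0 − 14.7|×10⁻⁶/K = 72.3×10⁻⁶/K.
Mismatch strain = Δα·ΔT = 72.3×10⁻⁶ × 292.0 = 0.0211.

0.0211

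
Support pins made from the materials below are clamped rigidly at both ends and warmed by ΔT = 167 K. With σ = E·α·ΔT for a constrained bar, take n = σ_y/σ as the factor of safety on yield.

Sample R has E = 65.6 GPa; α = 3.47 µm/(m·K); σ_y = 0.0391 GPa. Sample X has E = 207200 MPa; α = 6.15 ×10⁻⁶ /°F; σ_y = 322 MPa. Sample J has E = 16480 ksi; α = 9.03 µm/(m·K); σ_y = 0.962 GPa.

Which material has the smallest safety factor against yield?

Per material, after unit conversion:
  sample R: E = 65.60, α = 3.47, σ_y = 39.10 → σ = 38.0 MPa, n = 1.03
  sample X: E = 207.2, α = 11.1, σ_y = 322.0 → σ = 383 MPa, n = 0.841
  sample J: E = 113.6, α = 9.03, σ_y = 962.0 → σ = 171 MPa, n = 5.61
Sample X has the lowest safety factor, n = 0.841.

sample X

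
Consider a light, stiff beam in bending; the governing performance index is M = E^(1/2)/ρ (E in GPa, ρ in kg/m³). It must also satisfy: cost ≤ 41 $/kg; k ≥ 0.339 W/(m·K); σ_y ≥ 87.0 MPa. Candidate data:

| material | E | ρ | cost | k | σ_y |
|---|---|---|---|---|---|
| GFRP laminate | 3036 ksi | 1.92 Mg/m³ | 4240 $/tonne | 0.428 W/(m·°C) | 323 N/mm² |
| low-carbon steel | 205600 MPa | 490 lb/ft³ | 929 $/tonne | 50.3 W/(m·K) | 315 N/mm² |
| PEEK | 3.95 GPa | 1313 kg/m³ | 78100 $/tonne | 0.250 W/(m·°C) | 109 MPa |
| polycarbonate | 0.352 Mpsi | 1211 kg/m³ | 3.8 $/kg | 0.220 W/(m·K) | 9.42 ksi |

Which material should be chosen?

Screen on constraints: cost ≤ 41 $/kg; k ≥ 0.339 W/(m·K); σ_y ≥ 87.0 MPa. Survivors: GFRP laminate, low-carbon steel.
After converting to SI:
  GFRP laminate: E = 20.93 GPa, ρ = 1920 kg/m³
  low-carbon steel: E = 205.6 GPa, ρ = 7849 kg/m³
  GFRP laminate: M = 2.38×10⁻³
  low-carbon steel: M = 1.83×10⁻³
GFRP laminate has the largest M.

GFRP laminate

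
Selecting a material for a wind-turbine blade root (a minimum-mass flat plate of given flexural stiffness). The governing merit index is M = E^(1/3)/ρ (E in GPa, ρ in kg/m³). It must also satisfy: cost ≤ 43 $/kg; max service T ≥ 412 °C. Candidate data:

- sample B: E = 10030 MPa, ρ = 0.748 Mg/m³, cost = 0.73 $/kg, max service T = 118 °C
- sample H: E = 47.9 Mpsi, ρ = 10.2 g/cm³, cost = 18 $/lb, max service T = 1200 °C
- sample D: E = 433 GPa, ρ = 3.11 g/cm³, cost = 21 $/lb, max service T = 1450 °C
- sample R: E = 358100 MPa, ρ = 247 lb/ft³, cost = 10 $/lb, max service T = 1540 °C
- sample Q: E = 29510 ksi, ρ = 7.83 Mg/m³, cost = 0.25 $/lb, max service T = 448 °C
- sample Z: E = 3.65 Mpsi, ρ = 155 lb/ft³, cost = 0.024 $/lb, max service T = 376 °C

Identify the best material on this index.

sample R

Screen on constraints: cost ≤ 43 $/kg; max service T ≥ 412 °C. Survivors: sample H, sample R, sample Q.
Normalizing units and computing the index:
  sample H: E = 330.3 GPa, ρ = 10200 kg/m³
  sample R: E = 358.1 GPa, ρ = 3957 kg/m³
  sample Q: E = 203.5 GPa, ρ = 7830 kg/m³
  sample R: M = 1.79×10⁻³
  sample Q: M = 0.751×10⁻³
  sample H: M = 0.678×10⁻³
Sample R has the largest M.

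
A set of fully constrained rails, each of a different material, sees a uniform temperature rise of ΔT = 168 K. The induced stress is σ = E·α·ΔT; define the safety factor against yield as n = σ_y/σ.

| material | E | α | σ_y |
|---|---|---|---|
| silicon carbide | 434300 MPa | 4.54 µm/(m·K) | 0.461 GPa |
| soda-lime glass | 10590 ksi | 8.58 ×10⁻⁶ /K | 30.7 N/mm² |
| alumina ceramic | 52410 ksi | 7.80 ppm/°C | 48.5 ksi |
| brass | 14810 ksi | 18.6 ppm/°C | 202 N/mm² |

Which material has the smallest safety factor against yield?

soda-lime glass

With everything in SI (GPa, ×10⁻⁶/K, MPa):
  silicon carbide: E = 434.3, α = 4.54, σ_y = 461.0 → σ = 331 MPa, n = 1.39
  soda-lime glass: E = 73.02, α = 8.58, σ_y = 30.70 → σ = 105 MPa, n = 0.292
  alumina ceramic: E = 361.4, α = 7.80, σ_y = 334.4 → σ = 474 MPa, n = 0.706
  brass: E = 102.1, α = 18.6, σ_y = 202.0 → σ = 319 MPa, n = 0.633
Soda-lime glass has the lowest safety factor, n = 0.292.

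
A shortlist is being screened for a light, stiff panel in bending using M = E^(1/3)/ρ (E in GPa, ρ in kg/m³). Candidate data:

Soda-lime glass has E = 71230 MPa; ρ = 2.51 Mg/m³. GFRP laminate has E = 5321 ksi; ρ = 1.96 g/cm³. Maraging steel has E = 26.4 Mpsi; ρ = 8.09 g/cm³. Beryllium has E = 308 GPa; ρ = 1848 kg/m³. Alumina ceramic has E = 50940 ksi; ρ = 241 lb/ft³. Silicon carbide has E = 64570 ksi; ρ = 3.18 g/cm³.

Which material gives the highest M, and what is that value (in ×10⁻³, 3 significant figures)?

beryllium, M = 3.65×10⁻³

Normalizing units and computing the index:
  soda-lime glass: E = 71.23 GPa, ρ = 2510 kg/m³
  GFRP laminate: E = 36.69 GPa, ρ = 1960 kg/m³
  maraging steel: E = 182.0 GPa, ρ = 8090 kg/m³
  beryllium: E = 308.0 GPa, ρ = 1848 kg/m³
  alumina ceramic: E = 351.2 GPa, ρ = 3860 kg/m³
  silicon carbide: E = 445.2 GPa, ρ = 3180 kg/m³
  beryllium: M = 3.65×10⁻³
  silicon carbide: M = 2.40×10⁻³
  alumina ceramic: M = 1.83×10⁻³
  GFRP laminate: M = 1.70×10⁻³
  soda-lime glass: M = 1.65×10⁻³
  maraging steel: M = 0.701×10⁻³
The maximum is for beryllium.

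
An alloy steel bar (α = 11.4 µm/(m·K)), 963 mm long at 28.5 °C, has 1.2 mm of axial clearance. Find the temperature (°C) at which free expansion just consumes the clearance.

138 °C

α·L₀·ΔT = 1.2 mm ⇒ ΔT = 1.2 / (11.4×10⁻⁶ × 963.0) = 109.3 K.
T = 28.5 + 109.3 = 137.8 °C.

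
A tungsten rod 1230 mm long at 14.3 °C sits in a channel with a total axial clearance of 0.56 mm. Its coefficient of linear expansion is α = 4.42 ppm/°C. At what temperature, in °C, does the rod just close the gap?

α·L₀·ΔT = 0.56 mm ⇒ ΔT = 0.56 / (4.42×10⁻⁶ × 1230.0) = 103.0 K.
T = 14.3 + 103.0 = 117.3 °C.

117 °C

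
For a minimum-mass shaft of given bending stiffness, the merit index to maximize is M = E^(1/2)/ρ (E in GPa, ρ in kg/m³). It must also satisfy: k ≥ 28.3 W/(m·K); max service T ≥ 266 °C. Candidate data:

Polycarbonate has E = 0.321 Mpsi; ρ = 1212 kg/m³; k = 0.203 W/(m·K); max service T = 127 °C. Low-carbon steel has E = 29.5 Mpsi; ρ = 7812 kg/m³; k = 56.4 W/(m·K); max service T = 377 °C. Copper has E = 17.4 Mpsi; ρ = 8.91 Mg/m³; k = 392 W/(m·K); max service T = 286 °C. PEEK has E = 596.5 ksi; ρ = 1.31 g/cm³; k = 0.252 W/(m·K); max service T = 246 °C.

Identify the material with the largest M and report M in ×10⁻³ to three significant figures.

Screen on constraints: k ≥ 28.3 W/(m·K); max service T ≥ 266 °C. Survivors: low-carbon steel, copper.
In SI units:
  low-carbon steel: E = 203.4 GPa, ρ = 7812 kg/m³
  copper: E = 120.0 GPa, ρ = 8910 kg/m³
  low-carbon steel: M = 1.83×10⁻³
  copper: M = 1.23×10⁻³
Low-carbon steel ranks first.

low-carbon steel, M = 1.83×10⁻³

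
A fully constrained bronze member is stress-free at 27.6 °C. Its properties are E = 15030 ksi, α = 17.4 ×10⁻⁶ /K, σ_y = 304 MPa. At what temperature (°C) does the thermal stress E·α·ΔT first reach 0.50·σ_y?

E = 15030 ksi = 103.6 GPa.
E·α·ΔT = 152.0 MPa ⇒ ΔT = 152.0 / (103.6×10³ × 17.4×10⁻⁶) = 84.30 K.
T = 27.6 + 84.30 = 111.9 °C.

112 °C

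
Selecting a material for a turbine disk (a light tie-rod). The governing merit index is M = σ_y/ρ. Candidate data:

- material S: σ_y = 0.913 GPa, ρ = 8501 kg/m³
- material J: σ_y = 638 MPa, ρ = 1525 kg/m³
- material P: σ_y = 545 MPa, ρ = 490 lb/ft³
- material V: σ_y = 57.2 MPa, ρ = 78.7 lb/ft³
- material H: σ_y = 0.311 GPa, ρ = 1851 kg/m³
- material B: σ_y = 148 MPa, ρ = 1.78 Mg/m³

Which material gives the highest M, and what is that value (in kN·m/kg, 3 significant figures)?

material J, M = 418 kN·m/kg

In SI units:
  material S: σ_y = 913.0 MPa, ρ = 8501 kg/m³
  material J: σ_y = 638.0 MPa, ρ = 1525 kg/m³
  material P: σ_y = 545.0 MPa, ρ = 7849 kg/m³
  material V: σ_y = 57.20 MPa, ρ = 1261 kg/m³
  material H: σ_y = 311.0 MPa, ρ = 1851 kg/m³
  material B: σ_y = 148.0 MPa, ρ = 1780 kg/m³
  material J: M = 418 kN·m/kg
  material H: M = 168 kN·m/kg
  material S: M = 107 kN·m/kg
  material B: M = 83.1 kN·m/kg
  material P: M = 69.4 kN·m/kg
  material V: M = 45.4 kN·m/kg
Material J ranks first.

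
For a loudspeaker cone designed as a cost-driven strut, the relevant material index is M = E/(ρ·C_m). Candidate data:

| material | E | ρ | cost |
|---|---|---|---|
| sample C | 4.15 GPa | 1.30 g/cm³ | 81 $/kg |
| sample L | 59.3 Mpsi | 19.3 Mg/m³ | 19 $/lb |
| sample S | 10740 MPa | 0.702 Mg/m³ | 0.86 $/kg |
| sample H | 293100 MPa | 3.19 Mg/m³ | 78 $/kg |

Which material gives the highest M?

sample S

Putting every candidate on a common basis:
  sample C: E = 4.150 GPa, ρ = 1300 kg/m³, cost = 81.00 $/kg
  sample L: E = 408.9 GPa, ρ = 19300 kg/m³, cost = 41.89 $/kg
  sample S: E = 10.74 GPa, ρ = 702.0 kg/m³, cost = 0.8600 $/kg
  sample H: E = 293.1 GPa, ρ = 3190 kg/m³, cost = 78.00 $/kg
  sample S: M = 17.8 MN·m per $
  sample H: M = 1.18 MN·m per $
  sample L: M = 0.506 MN·m per $
  sample C: M = 0.0394 MN·m per $
Sample S has the largest M.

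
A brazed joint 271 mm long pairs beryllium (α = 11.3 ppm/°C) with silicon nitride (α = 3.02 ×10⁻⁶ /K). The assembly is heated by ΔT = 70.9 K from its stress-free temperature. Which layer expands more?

beryllium

α(beryllium) = 11.3×10⁻⁶/K vs α(silicon nitride) = 3.02×10⁻⁶/K.
Higher α expands more for the same ΔT: beryllium.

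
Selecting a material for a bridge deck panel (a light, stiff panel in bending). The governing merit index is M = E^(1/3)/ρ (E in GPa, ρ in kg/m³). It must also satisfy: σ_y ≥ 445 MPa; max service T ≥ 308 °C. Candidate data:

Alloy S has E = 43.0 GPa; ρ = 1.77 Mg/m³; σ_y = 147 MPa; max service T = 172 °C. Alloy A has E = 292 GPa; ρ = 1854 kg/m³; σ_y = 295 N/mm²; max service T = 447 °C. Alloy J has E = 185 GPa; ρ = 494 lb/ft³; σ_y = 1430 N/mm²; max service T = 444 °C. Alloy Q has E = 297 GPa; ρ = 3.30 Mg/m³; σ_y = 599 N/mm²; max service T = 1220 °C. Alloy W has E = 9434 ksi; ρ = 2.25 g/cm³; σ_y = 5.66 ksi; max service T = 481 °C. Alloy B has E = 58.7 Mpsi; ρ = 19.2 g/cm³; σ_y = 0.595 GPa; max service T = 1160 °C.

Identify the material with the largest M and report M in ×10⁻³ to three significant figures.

alloy Q, M = 2.02×10⁻³

Screen on constraints: σ_y ≥ 445 MPa; max service T ≥ 308 °C. Survivors: alloy J, alloy Q, alloy B.
In SI units:
  alloy J: E = 185.0 GPa, ρ = 7913 kg/m³
  alloy Q: E = 297.0 GPa, ρ = 3300 kg/m³
  alloy B: E = 404.7 GPa, ρ = 19200 kg/m³
  alloy Q: M = 2.02×10⁻³
  alloy J: M = 0.720×10⁻³
  alloy B: M = 0.385×10⁻³
The maximum is for alloy Q.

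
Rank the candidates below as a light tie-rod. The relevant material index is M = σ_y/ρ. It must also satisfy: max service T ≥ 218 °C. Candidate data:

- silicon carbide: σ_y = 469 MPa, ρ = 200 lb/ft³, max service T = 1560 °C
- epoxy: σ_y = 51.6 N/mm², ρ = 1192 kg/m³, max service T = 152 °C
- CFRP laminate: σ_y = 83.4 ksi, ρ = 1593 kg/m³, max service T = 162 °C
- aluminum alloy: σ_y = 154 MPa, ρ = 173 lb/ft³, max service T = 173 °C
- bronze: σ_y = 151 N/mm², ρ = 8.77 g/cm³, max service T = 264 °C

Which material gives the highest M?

Screen on constraints: max service T ≥ 218 °C. Survivors: silicon carbide, bronze.
In SI units:
  silicon carbide: σ_y = 469.0 MPa, ρ = 3204 kg/m³
  bronze: σ_y = 151.0 MPa, ρ = 8770 kg/m³
  silicon carbide: M = 146 kN·m/kg
  bronze: M = 17.2 kN·m/kg
Silicon carbide ranks first.

silicon carbide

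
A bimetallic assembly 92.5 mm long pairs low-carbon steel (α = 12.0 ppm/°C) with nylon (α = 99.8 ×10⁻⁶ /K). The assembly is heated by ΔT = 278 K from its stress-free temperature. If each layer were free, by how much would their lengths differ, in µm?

2260 µm

Δα = |12.0 − 99.8|×10⁻⁶/K = 87.8×10⁻⁶/K.
ΔL_mismatch = Δα·L·ΔT = 87.8×10⁻⁶ × 92.5 mm × 278.0 K = 2260 µm.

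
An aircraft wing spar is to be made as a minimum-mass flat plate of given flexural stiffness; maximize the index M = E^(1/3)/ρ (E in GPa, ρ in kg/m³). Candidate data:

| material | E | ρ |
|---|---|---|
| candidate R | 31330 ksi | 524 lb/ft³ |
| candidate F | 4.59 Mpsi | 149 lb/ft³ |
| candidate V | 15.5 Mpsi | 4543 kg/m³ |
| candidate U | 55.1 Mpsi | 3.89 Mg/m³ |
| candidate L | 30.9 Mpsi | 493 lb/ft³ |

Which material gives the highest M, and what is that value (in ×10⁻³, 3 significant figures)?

candidate U, M = 1.86×10⁻³

Convert each candidate to consistent units, then evaluate M:
  candidate R: E = 216.0 GPa, ρ = 8394 kg/m³
  candidate F: E = 31.65 GPa, ρ = 2387 kg/m³
  candidate V: E = 106.9 GPa, ρ = 4543 kg/m³
  candidate U: E = 379.9 GPa, ρ = 3890 kg/m³
  candidate L: E = 213.0 GPa, ρ = 7897 kg/m³
  candidate U: M = 1.86×10⁻³
  candidate F: M = 1.33×10⁻³
  candidate V: M = 1.04×10⁻³
  candidate L: M = 0.756×10⁻³
  candidate R: M = 0.715×10⁻³
The maximum is for candidate U.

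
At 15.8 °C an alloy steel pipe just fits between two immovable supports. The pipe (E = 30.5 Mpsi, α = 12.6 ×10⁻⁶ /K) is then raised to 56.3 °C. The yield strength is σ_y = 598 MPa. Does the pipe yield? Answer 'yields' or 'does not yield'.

does not yield

E = 30.5 Mpsi = 210.3 GPa.
ΔT = 40.50 K. Constrained thermal stress σ = E·α·ΔT = 210.3×10³ MPa × 12.6×10⁻⁶ × 40.50 = 107 MPa (compressive).
Compare to σ_y = 598 MPa: σ < σ_y, so it does not yield.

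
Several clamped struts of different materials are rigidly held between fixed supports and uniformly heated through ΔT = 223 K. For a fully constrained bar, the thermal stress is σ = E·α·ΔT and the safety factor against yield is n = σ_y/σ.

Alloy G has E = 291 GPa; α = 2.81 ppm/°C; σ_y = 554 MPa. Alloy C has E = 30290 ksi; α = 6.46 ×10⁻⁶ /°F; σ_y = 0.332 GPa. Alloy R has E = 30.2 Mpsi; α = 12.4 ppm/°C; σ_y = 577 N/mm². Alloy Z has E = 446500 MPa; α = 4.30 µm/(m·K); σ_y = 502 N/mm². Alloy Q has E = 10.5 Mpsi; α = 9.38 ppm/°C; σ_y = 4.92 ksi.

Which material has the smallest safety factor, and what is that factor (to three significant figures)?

alloy Q, n = 0.224

In consistent units (E in GPa, α in ×10⁻⁶/K, σ_y in MPa):
  alloy G: E = 291.0, α = 2.81, σ_y = 554.0 → σ = 182 MPa, n = 3.04
  alloy C: E = 208.8, α = 11.6, σ_y = 332.0 → σ = 542 MPa, n = 0.613
  alloy R: E = 208.2, α = 12.4, σ_y = 577.0 → σ = 576 MPa, n = 1.00
  alloy Z: E = 446.5, α = 4.30, σ_y = 502.0 → σ = 428 MPa, n = 1.17
  alloy Q: E = 72.39, α = 9.38, σ_y = 33.92 → σ = 151 MPa, n = 0.224
Smallest n: alloy Q with n = 0.224.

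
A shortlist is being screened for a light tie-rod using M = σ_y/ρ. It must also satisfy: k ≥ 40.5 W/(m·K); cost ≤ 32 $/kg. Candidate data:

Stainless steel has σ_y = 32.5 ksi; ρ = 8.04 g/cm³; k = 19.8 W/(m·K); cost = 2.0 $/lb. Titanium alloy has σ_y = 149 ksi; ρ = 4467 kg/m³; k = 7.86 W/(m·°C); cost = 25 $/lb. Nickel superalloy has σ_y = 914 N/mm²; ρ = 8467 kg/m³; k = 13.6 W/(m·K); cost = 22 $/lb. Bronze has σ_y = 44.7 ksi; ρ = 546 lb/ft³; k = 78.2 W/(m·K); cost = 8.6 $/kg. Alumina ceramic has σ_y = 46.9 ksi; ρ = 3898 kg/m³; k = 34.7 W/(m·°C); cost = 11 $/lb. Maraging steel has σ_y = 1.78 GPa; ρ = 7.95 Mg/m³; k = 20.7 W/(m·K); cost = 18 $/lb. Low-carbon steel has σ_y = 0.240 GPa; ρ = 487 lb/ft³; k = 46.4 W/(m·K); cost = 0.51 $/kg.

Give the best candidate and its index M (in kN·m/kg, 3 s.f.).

Screen on constraints: k ≥ 40.5 W/(m·K); cost ≤ 32 $/kg. Survivors: bronze, low-carbon steel.
Putting every candidate on a common basis:
  bronze: σ_y = 308.2 MPa, ρ = 8746 kg/m³
  low-carbon steel: σ_y = 240.0 MPa, ρ = 7801 kg/m³
  bronze: M = 35.2 kN·m/kg
  low-carbon steel: M = 30.8 kN·m/kg
The maximum is for bronze.

bronze, M = 35.2 kN·m/kg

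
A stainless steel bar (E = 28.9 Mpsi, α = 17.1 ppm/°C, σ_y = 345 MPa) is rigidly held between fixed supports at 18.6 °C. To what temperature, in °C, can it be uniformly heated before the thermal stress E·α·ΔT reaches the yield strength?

120 °C

E = 28.9 Mpsi = 199.3 GPa.
E·α·ΔT = 345.0 MPa ⇒ ΔT = 345.0 / (199.3×10³ × 17.1×10⁻⁶) = 101.3 K.
T = 18.6 + 101.3 = 119.9 °C.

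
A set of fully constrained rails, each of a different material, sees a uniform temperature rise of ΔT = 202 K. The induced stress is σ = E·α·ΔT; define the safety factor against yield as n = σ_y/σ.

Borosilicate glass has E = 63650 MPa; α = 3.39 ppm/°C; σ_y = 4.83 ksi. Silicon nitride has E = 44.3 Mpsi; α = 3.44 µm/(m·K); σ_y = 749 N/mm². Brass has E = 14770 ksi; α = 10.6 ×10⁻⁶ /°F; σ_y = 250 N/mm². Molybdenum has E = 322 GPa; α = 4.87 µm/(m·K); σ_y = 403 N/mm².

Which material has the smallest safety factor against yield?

Converting E to GPa, α to ×10⁻⁶/K, σ_y to MPa, then σ and n for each:
  borosilicate glass: E = 63.65, α = 3.39, σ_y = 33.30 → σ = 43.6 MPa, n = 0.764
  silicon nitride: E = 305.4, α = 3.44, σ_y = 749.0 → σ = 212 MPa, n = 3.53
  brass: E = 101.8, α = 19.1, σ_y = 250.0 → σ = 392 MPa, n = 0.637
  molybdenum: E = 322.0, α = 4.87, σ_y = 403.0 → σ = 317 MPa, n = 1.27
Brass has the lowest safety factor, n = 0.637.

brass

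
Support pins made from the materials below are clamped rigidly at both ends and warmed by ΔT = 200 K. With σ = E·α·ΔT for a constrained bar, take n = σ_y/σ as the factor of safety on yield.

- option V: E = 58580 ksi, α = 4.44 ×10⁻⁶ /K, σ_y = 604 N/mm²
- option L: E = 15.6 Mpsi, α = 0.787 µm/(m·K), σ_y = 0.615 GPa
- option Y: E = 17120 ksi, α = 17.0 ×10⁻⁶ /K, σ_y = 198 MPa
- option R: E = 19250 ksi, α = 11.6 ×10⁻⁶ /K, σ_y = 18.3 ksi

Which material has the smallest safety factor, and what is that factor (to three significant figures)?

option R, n = 0.410

With everything in SI (GPa, ×10⁻⁶/K, MPa):
  option V: E = 403.9, α = 4.44, σ_y = 604.0 → σ = 359 MPa, n = 1.68
  option L: E = 107.6, α = 0.787, σ_y = 615.0 → σ = 16.9 MPa, n = 36.3
  option Y: E = 118.0, α = 17.0, σ_y = 198.0 → σ = 401 MPa, n = 0.493
  option R: E = 132.7, α = 11.6, σ_y = 126.2 → σ = 308 MPa, n = 0.410
The minimum is option R at n = 0.410.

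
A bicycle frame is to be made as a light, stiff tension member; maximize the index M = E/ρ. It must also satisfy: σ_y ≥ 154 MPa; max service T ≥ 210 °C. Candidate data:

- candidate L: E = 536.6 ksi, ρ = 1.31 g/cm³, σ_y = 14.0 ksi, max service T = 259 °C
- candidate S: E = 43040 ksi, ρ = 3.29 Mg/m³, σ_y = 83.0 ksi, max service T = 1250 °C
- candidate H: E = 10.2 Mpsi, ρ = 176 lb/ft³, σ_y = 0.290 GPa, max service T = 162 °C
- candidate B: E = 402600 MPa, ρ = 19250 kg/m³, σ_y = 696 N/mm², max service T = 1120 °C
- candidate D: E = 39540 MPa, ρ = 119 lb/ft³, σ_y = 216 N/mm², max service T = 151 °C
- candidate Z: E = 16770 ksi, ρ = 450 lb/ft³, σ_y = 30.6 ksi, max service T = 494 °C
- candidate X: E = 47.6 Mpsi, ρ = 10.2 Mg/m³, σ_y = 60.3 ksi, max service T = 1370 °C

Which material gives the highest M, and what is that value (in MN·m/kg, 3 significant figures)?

Screen on constraints: σ_y ≥ 154 MPa; max service T ≥ 210 °C. Survivors: candidate S, candidate B, candidate Z, candidate X.
Convert each candidate to consistent units, then evaluate M:
  candidate S: E = 296.8 GPa, ρ = 3290 kg/m³
  candidate B: E = 402.6 GPa, ρ = 19250 kg/m³
  candidate Z: E = 115.6 GPa, ρ = 7208 kg/m³
  candidate X: E = 328.2 GPa, ρ = 10200 kg/m³
  candidate S: M = 90.2 MN·m/kg
  candidate X: M = 32.2 MN·m/kg
  candidate B: M = 20.9 MN·m/kg
  candidate Z: M = 16.0 MN·m/kg
The maximum is for candidate S.

candidate S, M = 90.2 MN·m/kg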